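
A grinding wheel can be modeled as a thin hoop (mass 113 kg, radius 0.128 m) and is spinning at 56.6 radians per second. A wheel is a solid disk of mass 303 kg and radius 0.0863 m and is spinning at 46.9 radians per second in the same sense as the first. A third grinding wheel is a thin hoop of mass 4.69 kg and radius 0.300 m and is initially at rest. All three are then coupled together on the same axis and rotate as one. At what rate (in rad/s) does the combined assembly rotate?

The coupling torques are internal; angular momentum about the shared axis is conserved.
Moments of inertia: I_A = (113)(0.128)² = 1.851 kg·m²; I_B = ½(303)(0.0863)² = 1.128 kg·m²; I_C = (4.69)(0.300)² = 0.4221 kg·m².
Taking A's sense as positive: L = (1.851)(56.6) + (1.128)(46.9) = 157.7 kg·m²·rad/s.
Combined I = 1.851 + 1.128 + 0.4221 = 3.402 kg·m².
ω_f = L / I = 157.7 / 3.402 = 46.36 rad/s.

|ω_f| ≈ 46.4 rad/s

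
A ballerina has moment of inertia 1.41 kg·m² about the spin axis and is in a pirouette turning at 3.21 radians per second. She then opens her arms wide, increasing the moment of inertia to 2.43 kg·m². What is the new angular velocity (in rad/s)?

ω₂ ≈ 1.86 rad/s

Angular momentum about the spin axis is conserved since the torque about it is zero.
ω₂ = I₁ω₁ / I₂ = (1.410)(3.21 rad/s) / (2.430) = 1.863 rad/s.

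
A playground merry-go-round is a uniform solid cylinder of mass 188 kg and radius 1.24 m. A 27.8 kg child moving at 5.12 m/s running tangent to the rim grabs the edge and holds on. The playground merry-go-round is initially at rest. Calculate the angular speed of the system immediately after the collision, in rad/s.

The axle reaction passes through the axle and exerts no torque about it; angular momentum about the axle is conserved through the impact.
I_p = ½(188)(1.24)² = 144.5 kg·m². Taking the sense of the child's angular momentum as positive, L_{child} = m v R = (27.8)(5.12)(1.24) = 176.5 kg·m²/s.
L_i = 0 + 176.5 = 176.5 kg·m²/s.
After sticking, I_f = I_p + m R² = 144.5 + (27.8)(1.24)² = 187.3 kg·m².
ω_f = L_i / I_f = 176.5 / 187.3 = 0.9424 rad/s.

|ω_f| ≈ 0.942 rad/s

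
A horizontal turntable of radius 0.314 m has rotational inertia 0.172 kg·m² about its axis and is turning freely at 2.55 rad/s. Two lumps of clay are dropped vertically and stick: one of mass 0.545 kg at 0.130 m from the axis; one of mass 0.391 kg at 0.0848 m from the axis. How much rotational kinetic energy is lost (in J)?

energy lost ≈ 0.0365 J

The added mass arrives with no angular momentum about the axis, and any external torque about the axis is negligible, so the system's angular momentum is conserved.
Added inertia Σmr² = (0.545)(0.130)² + (0.391)(0.0848)² = 0.01202 kg·m²; I_f = 0.1720 + 0.01202 = 0.1840 kg·m².
ω_f = I_p ω_i / I_f = (0.1720)(2.55) / 0.1840 = 2.383 rad/s.
KE_i = ½(0.1720)(2.550 rad/s)² = 0.5592 J; KE_f = ½(0.1840)(2.383)² = 0.5227 J.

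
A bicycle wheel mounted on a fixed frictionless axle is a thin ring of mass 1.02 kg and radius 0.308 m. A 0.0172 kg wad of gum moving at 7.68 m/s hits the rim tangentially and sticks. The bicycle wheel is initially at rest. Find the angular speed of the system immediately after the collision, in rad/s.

|ω_f| ≈ 0.414 rad/s

The axle reaction passes through the axle and exerts no torque about it; angular momentum about the axle is conserved through the impact.
I_p = (1.02)(0.308)² = 0.09676 kg·m². Taking the sense of the wad of gum's angular momentum as positive, L_{wad} = m v R = (0.0172)(7.68)(0.308) = 0.04069 kg·m²/s.
L_i = 0 + 0.04069 = 0.04069 kg·m²/s.
After sticking, I_f = I_p + m R² = 0.09676 + (0.0172)(0.308)² = 0.09839 kg·m².
ω_f = L_i / I_f = 0.04069 / 0.09839 = 0.4135 rad/s.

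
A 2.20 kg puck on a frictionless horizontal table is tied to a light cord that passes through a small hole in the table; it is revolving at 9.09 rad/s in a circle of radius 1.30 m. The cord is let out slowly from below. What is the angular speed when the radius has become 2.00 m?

The constraining force is radial, so m r² ω about the center is conserved.
ω₂ = ω₁ (r₁/r₂)² = (9.09)(1.30/2.00)² = 3.841 rad/s.

ω₂ ≈ 3.84 rad/s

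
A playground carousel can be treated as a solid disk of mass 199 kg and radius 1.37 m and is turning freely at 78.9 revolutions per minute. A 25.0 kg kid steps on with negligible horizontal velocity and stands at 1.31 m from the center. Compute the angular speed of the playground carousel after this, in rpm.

ω_f ≈ 64.2 rpm

No external torque acts about the center; L_before = L_after.
I_p = ½(199)(1.37)² = 186.8 kg·m².
Added inertia Σmr² = (25.0)(1.31)² = 42.90 kg·m²; I_f = 186.8 + 42.90 = 229.7 kg·m².
ω_f = I_p ω_i / I_f = (186.8)(78.9) / 229.7 = 64.16 rpm.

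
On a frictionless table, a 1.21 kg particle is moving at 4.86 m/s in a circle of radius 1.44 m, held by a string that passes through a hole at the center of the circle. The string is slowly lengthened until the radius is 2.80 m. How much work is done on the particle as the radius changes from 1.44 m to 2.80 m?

The only horizontal force on the mass is along the cord (radial), so it exerts no torque about the hole and angular momentum m v r is conserved.
v₂ = v₁ r₁ / r₂ = (4.86)(1.44) / (2.80) = 2.499 m/s.
W = ΔKE = ½m(v₂² − v₁²) = -10.51 J.

W ≈ -10.5 J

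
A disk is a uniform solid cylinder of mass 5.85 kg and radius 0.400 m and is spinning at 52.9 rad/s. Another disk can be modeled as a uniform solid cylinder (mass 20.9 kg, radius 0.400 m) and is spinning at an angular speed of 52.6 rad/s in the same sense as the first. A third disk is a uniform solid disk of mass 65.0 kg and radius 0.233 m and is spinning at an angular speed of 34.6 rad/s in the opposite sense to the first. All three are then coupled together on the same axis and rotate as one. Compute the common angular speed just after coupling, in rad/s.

|ω_f| ≈ 13.2 rad/s

No external torque acts about the common axis, so total angular momentum is conserved.
Moments of inertia: I_A = ½(5.85)(0.400)² = 0.4680 kg·m²; I_B = ½(20.9)(0.400)² = 1.672 kg·m²; I_C = ½(65.0)(0.233)² = 1.764 kg·m².
Taking A's sense as positive: L = (0.4680)(52.9) + (1.672)(52.6) − (1.764)(34.6) = 51.66 kg·m²·rad/s.
Combined I = 0.4680 + 1.672 + 1.764 = 3.904 kg·m².
ω_f = L / I = 51.66 / 3.904 = 13.23 rad/s.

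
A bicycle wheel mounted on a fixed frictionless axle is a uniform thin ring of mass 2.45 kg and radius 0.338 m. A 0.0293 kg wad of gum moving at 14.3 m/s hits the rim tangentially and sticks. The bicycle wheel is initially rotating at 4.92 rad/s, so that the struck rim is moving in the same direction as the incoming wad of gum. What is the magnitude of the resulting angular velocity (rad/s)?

About the axle the impulsive forces during the collision are internal, so angular momentum about that axis is conserved.
I_p = (2.45)(0.338)² = 0.2799 kg·m². Taking the sense of the wad of gum's angular momentum as positive, L_{wad} = m v R = (0.0293)(14.3)(0.338) = 0.1416 kg·m²/s.
L_i = +I_p ω_p + m v R = +(0.2799)(4.92) + 0.1416 = 1.519 kg·m²/s.
After sticking, I_f = I_p + m R² = 0.2799 + (0.0293)(0.338)² = 0.2832 kg·m².
ω_f = L_i / I_f = 1.519 / 0.2832 = 5.362 rad/s.

|ω_f| ≈ 5.36 rad/s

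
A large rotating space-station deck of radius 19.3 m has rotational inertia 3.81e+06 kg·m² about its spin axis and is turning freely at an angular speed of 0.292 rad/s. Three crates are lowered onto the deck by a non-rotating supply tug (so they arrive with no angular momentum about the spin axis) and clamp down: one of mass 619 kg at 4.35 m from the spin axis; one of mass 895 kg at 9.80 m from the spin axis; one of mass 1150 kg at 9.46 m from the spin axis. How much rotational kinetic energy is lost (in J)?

No external torque acts about the spin axis; L_before = L_after.
Added inertia Σmr² = (619)(4.35)² + (895)(9.80)² + (1150)(9.46)² = 2.006e+05 kg·m²; I_f = 3.810e+06 + 2.006e+05 = 4.011e+06 kg·m².
ω_f = I_p ω_i / I_f = (3.810e+06)(0.292) / 4.011e+06 = 0.2774 rad/s.
KE_i = ½(3.810e+06)(0.2920 rad/s)² = 1.624e+05 J; KE_f = ½(4.011e+06)(0.2774)² = 1.543e+05 J.

energy lost ≈ 8120 J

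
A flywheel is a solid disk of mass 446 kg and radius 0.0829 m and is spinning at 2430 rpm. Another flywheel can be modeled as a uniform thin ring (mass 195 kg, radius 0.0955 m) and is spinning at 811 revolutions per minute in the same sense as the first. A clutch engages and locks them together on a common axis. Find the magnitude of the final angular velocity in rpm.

|ω_f| ≈ 1560 rpm

No external torque acts about the common axis, so total angular momentum is conserved.
Moments of inertia: I_A = ½(446)(0.0829)² = 1.533 kg·m²; I_B = (195)(0.0955)² = 1.778 kg·m².
Taking A's sense as positive: L = (1.533)(2430) + (1.778)(811) = 5166 kg·m²·rpm.
Combined I = 1.533 + 1.778 = 3.311 kg·m².
ω_f = L / I = 5166 / 3.311 = 1560 rpm.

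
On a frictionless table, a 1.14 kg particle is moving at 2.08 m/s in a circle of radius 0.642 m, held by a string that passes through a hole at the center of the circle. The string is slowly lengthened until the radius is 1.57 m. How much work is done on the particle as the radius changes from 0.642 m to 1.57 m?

W ≈ -2.05 J

Central (radial) force ⇒ zero torque about the center ⇒ m v r is constant.
v₂ = v₁ r₁ / r₂ = (2.08)(0.642) / (1.57) = 0.8505 m/s.
W = ΔKE = ½m(v₂² − v₁²) = -2.054 J.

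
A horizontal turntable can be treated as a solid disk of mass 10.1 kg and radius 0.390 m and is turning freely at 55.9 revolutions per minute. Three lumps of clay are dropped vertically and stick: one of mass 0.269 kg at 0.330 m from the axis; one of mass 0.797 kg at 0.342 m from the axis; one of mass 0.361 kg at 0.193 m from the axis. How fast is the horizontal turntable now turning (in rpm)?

ω_f ≈ 47.5 rpm

The added mass arrives with no angular momentum about the axis, and any external torque about the axis is negligible, so the system's angular momentum is conserved.
I_p = ½(10.1)(0.390)² = 0.7681 kg·m².
Added inertia Σmr² = (0.269)(0.330)² + (0.797)(0.342)² + (0.361)(0.193)² = 0.1360 kg·m²; I_f = 0.7681 + 0.1360 = 0.9041 kg·m².
ω_f = I_p ω_i / I_f = (0.7681)(55.9) / 0.9041 = 47.49 rpm.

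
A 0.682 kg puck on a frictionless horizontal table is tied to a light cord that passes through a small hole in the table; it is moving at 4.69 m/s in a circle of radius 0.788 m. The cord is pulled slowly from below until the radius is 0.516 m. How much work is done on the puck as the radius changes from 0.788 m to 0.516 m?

W ≈ 9.99 J

Central (radial) force ⇒ zero torque about the center ⇒ m v r is constant.
v₂ = v₁ r₁ / r₂ = (4.69)(0.788) / (0.516) = 7.162 m/s.
W = ΔKE = ½m(v₂² − v₁²) = 9.992 J.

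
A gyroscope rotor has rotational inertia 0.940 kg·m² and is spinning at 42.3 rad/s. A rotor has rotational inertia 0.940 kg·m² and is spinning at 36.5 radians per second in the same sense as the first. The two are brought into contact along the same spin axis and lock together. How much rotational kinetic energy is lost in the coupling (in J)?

ΔKE lost ≈ 7.91 J

No external torque acts about the common axis, so total angular momentum is conserved.
Taking A's sense as positive: L = (0.9400)(42.3) + (0.9400)(36.5) = 74.07 kg·m²·rad/s.
Combined I = 0.9400 + 0.9400 = 1.880 kg·m².
ω_f = L / I = 74.07 / 1.880 = 39.40 rad/s.
KE_i = ½ΣIω² = 1467 J; KE_f = ½(1.880)(39.40)² = 1459 J.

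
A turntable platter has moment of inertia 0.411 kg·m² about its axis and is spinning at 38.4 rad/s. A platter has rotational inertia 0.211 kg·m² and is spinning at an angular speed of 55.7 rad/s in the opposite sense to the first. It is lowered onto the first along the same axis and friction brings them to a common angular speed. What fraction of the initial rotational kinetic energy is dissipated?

The coupling torques are internal; angular momentum about the shared axis is conserved.
Taking A's sense as positive: L = (0.4110)(38.4) − (0.2110)(55.7) = 4.030 kg·m²·rad/s.
Combined I = 0.4110 + 0.2110 = 0.6220 kg·m².
ω_f = L / I = 4.030 / 0.6220 = 6.479 rad/s.
KE_i = ½ΣIω² = 630.3 J; KE_f = ½(0.6220)(6.479)² = 13.05 J.
Fraction dissipated = (KE_i − KE_f)/KE_i = 0.9793.

fraction ≈ 0.979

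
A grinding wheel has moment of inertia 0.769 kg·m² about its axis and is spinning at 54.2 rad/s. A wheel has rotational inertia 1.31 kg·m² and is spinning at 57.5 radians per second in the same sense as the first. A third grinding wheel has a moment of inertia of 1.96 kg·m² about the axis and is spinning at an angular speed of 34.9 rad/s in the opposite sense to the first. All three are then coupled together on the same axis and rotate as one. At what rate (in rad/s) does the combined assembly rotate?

No external torque acts about the common axis, so total angular momentum is conserved.
Taking A's sense as positive: L = (0.7690)(54.2) + (1.310)(57.5) − (1.960)(34.9) = 48.60 kg·m²·rad/s.
Combined I = 0.7690 + 1.310 + 1.960 = 4.039 kg·m².
ω_f = L / I = 48.60 / 4.039 = 12.03 rad/s.

|ω_f| ≈ 12.0 rad/s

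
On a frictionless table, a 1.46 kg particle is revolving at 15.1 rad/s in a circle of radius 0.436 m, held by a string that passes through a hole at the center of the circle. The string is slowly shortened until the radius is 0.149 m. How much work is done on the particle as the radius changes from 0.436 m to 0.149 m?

No torque about the axis ⇒ m r₁² ω₁ = m r₂² ω₂.
ω₂ = ω₁ (r₁/r₂)² = (15.1)(0.436/0.149)² = 129.3 rad/s.
W = ΔKE = ½m(v₂² − v₁²) = 239.3 J.

W ≈ 239 J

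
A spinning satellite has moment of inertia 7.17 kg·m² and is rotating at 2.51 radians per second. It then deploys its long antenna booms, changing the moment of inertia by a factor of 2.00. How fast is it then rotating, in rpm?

With no external torque about the axis, L is conserved: I₁ω₁ = I₂ω₂.
I₂ = 2.00 × 7.17 = 14.34 kg·m².
ω₂ = I₁ω₁ / I₂ = (7.170)(2.51 rad/s) / (14.34) = 1.255 rad/s = 11.98 rpm.

ω₂ ≈ 12.0 rpm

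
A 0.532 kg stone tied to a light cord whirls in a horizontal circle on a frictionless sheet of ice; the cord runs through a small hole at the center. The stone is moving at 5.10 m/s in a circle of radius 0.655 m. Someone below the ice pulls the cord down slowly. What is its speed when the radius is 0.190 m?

Central (radial) force ⇒ zero torque about the center ⇒ m v r is constant.
v₂ = v₁ r₁ / r₂ = (5.10)(0.655) / (0.190) = 17.58 m/s.

v₂ ≈ 17.6 m/s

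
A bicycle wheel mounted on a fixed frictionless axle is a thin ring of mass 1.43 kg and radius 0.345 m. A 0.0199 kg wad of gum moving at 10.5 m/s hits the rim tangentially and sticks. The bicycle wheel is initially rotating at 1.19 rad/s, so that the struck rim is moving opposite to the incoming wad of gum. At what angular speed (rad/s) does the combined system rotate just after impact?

|ω_f| ≈ 0.756 rad/s

The axle reaction passes through the axle and exerts no torque about it; angular momentum about the axle is conserved through the impact.
I_p = (1.43)(0.345)² = 0.1702 kg·m². Taking the sense of the wad of gum's angular momentum as positive, L_{wad} = m v R = (0.0199)(10.5)(0.345) = 0.07209 kg·m²/s.
L_i = −I_p ω_p + m v R = −(0.1702)(1.19) + 0.07209 = -0.1305 kg·m²/s.
After sticking, I_f = I_p + m R² = 0.1702 + (0.0199)(0.345)² = 0.1726 kg·m².
ω_f = L_i / I_f = -0.1305 / 0.1726 = -0.7559 rad/s.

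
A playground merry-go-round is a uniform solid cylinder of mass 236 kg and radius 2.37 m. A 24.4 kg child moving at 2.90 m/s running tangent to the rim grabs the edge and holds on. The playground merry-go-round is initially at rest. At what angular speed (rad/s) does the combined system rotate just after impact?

|ω_f| ≈ 0.210 rad/s

About the axle the impulsive forces during the collision are internal, so angular momentum about that axis is conserved.
I_p = ½(236)(2.37)² = 662.8 kg·m². Taking the sense of the child's angular momentum as positive, L_{child} = m v R = (24.4)(2.90)(2.37) = 167.7 kg·m²/s.
L_i = 0 + 167.7 = 167.7 kg·m²/s.
After sticking, I_f = I_p + m R² = 662.8 + (24.4)(2.37)² = 799.8 kg·m².
ω_f = L_i / I_f = 167.7 / 799.8 = 0.2097 rad/s.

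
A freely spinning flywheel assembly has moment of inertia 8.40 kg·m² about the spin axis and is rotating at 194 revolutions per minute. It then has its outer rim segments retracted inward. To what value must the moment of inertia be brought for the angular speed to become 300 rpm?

With no external torque about the axis, L is conserved: I₁ω₁ = I₂ω₂.
I₂ = I₁ω₁ / ω₂ = (8.40)(194) / (300) = 5.432 kg·m².

I₂ ≈ 5.43 kg·m²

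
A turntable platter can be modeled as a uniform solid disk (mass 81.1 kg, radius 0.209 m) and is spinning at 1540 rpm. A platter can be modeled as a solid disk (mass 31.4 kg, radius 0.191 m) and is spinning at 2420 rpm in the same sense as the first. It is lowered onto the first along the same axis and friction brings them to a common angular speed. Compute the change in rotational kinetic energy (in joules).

ΔKE ≈ -1840 J

The coupling torques are internal; angular momentum about the shared axis is conserved.
Moments of inertia: I_A = ½(81.1)(0.209)² = 1.771 kg·m²; I_B = ½(31.4)(0.191)² = 0.5728 kg·m².
Taking A's sense as positive: L = (1.771)(1540) + (0.5728)(2420) = 4114 kg·m²·rpm.
Combined I = 1.771 + 0.5728 = 2.344 kg·m².
ω_f = L / I = 4114 / 2.344 = 1755 rpm.
KE_i = ½ΣIω² = 41420 J; KE_f = ½(2.344)(183.8)² = 39590 J.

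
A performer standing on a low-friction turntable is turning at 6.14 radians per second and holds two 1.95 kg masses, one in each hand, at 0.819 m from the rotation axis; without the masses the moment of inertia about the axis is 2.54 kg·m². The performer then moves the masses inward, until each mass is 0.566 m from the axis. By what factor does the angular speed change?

Angular momentum about the spin axis is conserved since the torque about it is zero.
I₁ = 2.54 + 2(1.95)(0.819)² = 5.156 kg·m²; I₂ = 2.54 + 2(1.95)(0.566)² = 3.789 kg·m².
ω₂/ω₁ = I₁/I₂ = 5.156 / 3.789 = 1.361.

ω₂/ω₁ ≈ 1.36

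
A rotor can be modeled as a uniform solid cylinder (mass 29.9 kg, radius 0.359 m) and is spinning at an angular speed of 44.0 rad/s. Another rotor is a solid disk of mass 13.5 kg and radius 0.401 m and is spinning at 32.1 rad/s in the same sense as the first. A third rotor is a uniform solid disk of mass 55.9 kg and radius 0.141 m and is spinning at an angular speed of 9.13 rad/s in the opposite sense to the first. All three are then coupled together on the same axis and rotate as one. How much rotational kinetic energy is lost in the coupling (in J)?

ΔKE lost ≈ 609 J

No external torque acts about the common axis, so total angular momentum is conserved.
Moments of inertia: I_A = ½(29.9)(0.359)² = 1.927 kg·m²; I_B = ½(13.5)(0.401)² = 1.085 kg·m²; I_C = ½(55.9)(0.141)² = 0.5557 kg·m².
Taking A's sense as positive: L = (1.927)(44.0) + (1.085)(32.1) − (0.5557)(9.13) = 114.5 kg·m²·rad/s.
Combined I = 1.927 + 1.085 + 0.5557 = 3.568 kg·m².
ω_f = L / I = 114.5 / 3.568 = 32.11 rad/s.
KE_i = ½ΣIω² = 2447 J; KE_f = ½(3.568)(32.11)² = 1839 J.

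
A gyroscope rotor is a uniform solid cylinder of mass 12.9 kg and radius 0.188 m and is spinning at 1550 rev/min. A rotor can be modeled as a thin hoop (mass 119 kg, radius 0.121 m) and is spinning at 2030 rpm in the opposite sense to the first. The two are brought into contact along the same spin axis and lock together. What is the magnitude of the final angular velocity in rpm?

|ω_f| ≈ 1620 rpm

The coupling torques are internal; angular momentum about the shared axis is conserved.
Moments of inertia: I_A = ½(12.9)(0.188)² = 0.2280 kg·m²; I_B = (119)(0.121)² = 1.742 kg·m².
Taking A's sense as positive: L = (0.2280)(1550) − (1.742)(2030) = -3183 kg·m²·rpm.
Combined I = 0.2280 + 1.742 = 1.970 kg·m².
ω_f = L / I = -3183 / 1.970 = -1616 rpm.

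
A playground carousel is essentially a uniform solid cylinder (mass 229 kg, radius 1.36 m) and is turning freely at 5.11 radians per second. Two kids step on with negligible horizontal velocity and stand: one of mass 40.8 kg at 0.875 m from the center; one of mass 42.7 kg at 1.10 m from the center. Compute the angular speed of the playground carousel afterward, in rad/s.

ω_f ≈ 3.67 rad/s

No external torque acts about the center; L_before = L_after.
I_p = ½(229)(1.36)² = 211.8 kg·m².
Added inertia Σmr² = (40.8)(0.875)² + (42.7)(1.10)² = 82.90 kg·m²; I_f = 211.8 + 82.90 = 294.7 kg·m².
ω_f = I_p ω_i / I_f = (211.8)(5.11) / 294.7 = 3.672 rad/s.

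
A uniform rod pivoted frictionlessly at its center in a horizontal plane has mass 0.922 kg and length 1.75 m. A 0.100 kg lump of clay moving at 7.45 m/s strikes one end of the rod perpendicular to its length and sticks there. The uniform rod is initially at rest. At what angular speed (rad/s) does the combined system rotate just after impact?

About the pivot the impulsive forces during the collision are internal, so angular momentum about that axis is conserved.
I_p = (1/12)(0.922)(1.75)² = 0.2353 kg·m². Taking the sense of the lump of clay's angular momentum as positive, L_{lump} = m v R = (0.100)(7.45)(1.75/2) = 0.6519 kg·m²/s.
L_i = 0 + 0.6519 = 0.6519 kg·m²/s.
After sticking, I_f = I_p + m R² = 0.2353 + (0.100)(1.75/2)² = 0.3119 kg·m².
ω_f = L_i / I_f = 0.6519 / 0.3119 = 2.090 rad/s.

|ω_f| ≈ 2.09 rad/s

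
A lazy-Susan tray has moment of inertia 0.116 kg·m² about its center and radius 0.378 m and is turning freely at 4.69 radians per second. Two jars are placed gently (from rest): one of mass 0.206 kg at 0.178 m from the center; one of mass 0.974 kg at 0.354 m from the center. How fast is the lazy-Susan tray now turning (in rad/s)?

ω_f ≈ 2.22 rad/s

The added mass arrives with no angular momentum about the center, and any external torque about the center is negligible, so the system's angular momentum is conserved.
Added inertia Σmr² = (0.206)(0.178)² + (0.974)(0.354)² = 0.1286 kg·m²; I_f = 0.1160 + 0.1286 = 0.2446 kg·m².
ω_f = I_p ω_i / I_f = (0.1160)(4.69) / 0.2446 = 2.224 rad/s.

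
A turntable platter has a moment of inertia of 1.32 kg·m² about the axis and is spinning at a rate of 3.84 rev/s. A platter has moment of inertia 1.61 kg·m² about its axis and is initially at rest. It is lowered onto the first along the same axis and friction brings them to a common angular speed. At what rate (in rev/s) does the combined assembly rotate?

|ω_f| ≈ 1.73 rev/s

No external torque acts about the common axis, so total angular momentum is conserved.
Taking A's sense as positive: L = (1.320)(3.84) = 5.069 kg·m²·rev/s.
Combined I = 1.320 + 1.610 = 2.930 kg·m².
ω_f = L / I = 5.069 / 2.930 = 1.730 rev/s.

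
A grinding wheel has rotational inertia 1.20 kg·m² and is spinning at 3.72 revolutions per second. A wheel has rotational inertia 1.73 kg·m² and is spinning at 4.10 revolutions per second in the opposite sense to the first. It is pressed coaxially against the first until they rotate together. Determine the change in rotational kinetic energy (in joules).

ΔKE ≈ -855 J

No external torque acts about the common axis, so total angular momentum is conserved.
Taking A's sense as positive: L = (1.200)(3.72) − (1.730)(4.10) = -2.629 kg·m²·rev/s.
Combined I = 1.200 + 1.730 = 2.930 kg·m².
ω_f = L / I = -2.629 / 2.930 = -0.8973 rev/s.
KE_i = ½ΣIω² = 901.8 J; KE_f = ½(2.930)(5.638)² = 46.56 J.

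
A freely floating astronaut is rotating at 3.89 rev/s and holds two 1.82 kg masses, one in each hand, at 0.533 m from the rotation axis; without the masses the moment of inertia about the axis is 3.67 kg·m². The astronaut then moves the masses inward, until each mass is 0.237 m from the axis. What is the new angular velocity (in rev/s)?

With no external torque about the axis, L is conserved: I₁ω₁ = I₂ω₂.
I₁ = 3.67 + 2(1.82)(0.533)² = 4.704 kg·m²; I₂ = 3.67 + 2(1.82)(0.237)² = 3.874 kg·m².
ω₂ = I₁ω₁ / I₂ = (4.704)(3.89 rev/s) / (3.874) = 4.723 rev/s.

ω₂ ≈ 4.72 rev/s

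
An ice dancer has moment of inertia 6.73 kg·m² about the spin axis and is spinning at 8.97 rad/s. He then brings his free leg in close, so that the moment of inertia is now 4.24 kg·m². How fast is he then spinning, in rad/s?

No external torque acts about the spin axis, so angular momentum is conserved.
ω₂ = I₁ω₁ / I₂ = (6.730)(8.97 rad/s) / (4.240) = 14.24 rad/s.

ω₂ ≈ 14.2 rad/s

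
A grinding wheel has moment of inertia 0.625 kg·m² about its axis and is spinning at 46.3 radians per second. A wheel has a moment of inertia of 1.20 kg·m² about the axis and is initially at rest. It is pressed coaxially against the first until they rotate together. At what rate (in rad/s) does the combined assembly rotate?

|ω_f| ≈ 15.9 rad/s

No external torque acts about the common axis, so total angular momentum is conserved.
Taking A's sense as positive: L = (0.6250)(46.3) = 28.94 kg·m²·rad/s.
Combined I = 0.6250 + 1.200 = 1.825 kg·m².
ω_f = L / I = 28.94 / 1.825 = 15.86 rad/s.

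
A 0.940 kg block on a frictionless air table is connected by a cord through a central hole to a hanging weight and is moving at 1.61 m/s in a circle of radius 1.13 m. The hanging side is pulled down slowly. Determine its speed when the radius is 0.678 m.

The only horizontal force on the mass is along the cord (radial), so it exerts no torque about the hole and angular momentum m v r is conserved.
v₂ = v₁ r₁ / r₂ = (1.61)(1.13) / (0.678) = 2.683 m/s.

v₂ ≈ 2.68 m/s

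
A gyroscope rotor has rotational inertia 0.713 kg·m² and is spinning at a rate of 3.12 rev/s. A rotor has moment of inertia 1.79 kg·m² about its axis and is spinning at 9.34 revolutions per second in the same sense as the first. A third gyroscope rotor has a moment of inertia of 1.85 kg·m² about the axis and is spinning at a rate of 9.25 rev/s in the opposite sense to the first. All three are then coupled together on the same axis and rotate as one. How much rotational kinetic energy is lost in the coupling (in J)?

ΔKE lost ≈ 6330 J

No external torque acts about the common axis, so total angular momentum is conserved.
Taking A's sense as positive: L = (0.7130)(3.12) + (1.790)(9.34) − (1.850)(9.25) = 1.831 kg·m²·rev/s.
Combined I = 0.7130 + 1.790 + 1.850 = 4.353 kg·m².
ω_f = L / I = 1.831 / 4.353 = 0.4206 rev/s.
KE_i = ½ΣIω² = 6344 J; KE_f = ½(4.353)(2.642)² = 15.20 J.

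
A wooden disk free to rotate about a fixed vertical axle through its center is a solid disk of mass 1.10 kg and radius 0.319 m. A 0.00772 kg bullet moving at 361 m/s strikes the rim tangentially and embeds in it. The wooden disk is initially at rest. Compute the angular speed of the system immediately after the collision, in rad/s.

|ω_f| ≈ 15.7 rad/s

The axle reaction passes through the axle and exerts no torque about it; angular momentum about the axle is conserved through the impact.
I_p = ½(1.10)(0.319)² = 0.05597 kg·m². Taking the sense of the bullet's angular momentum as positive, L_{bullet} = m v R = (0.00772)(361)(0.319) = 0.8890 kg·m²/s.
L_i = 0 + 0.8890 = 0.8890 kg·m²/s.
After sticking, I_f = I_p + m R² = 0.05597 + (0.00772)(0.319)² = 0.05675 kg·m².
ω_f = L_i / I_f = 0.8890 / 0.05675 = 15.66 rad/s.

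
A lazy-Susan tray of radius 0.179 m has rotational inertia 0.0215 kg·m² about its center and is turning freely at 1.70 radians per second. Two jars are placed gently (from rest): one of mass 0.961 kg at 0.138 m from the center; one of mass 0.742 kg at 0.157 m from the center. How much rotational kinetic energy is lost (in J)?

No external torque acts about the center; L_before = L_after.
Added inertia Σmr² = (0.961)(0.138)² + (0.742)(0.157)² = 0.03659 kg·m²; I_f = 0.02150 + 0.03659 = 0.05809 kg·m².
ω_f = I_p ω_i / I_f = (0.02150)(1.70) / 0.05809 = 0.6292 rad/s.
KE_i = ½(0.02150)(1.700 rad/s)² = 0.03107 J; KE_f = ½(0.05809)(0.6292)² = 0.01150 J.

energy lost ≈ 0.0196 J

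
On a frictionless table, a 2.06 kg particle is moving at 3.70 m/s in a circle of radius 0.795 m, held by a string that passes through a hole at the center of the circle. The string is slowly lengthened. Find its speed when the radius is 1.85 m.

v₂ ≈ 1.59 m/s

The only horizontal force on the mass is along the cord (radial), so it exerts no torque about the hole and angular momentum m v r is conserved.
v₂ = v₁ r₁ / r₂ = (3.70)(0.795) / (1.85) = 1.590 m/s.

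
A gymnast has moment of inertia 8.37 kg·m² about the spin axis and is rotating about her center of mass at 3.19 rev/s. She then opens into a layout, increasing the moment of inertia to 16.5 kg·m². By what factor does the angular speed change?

With no external torque about the axis, L is conserved: I₁ω₁ = I₂ω₂.
ω₂/ω₁ = I₁/I₂ = 8.370 / 16.50 = 0.5073.

ω₂/ω₁ ≈ 0.507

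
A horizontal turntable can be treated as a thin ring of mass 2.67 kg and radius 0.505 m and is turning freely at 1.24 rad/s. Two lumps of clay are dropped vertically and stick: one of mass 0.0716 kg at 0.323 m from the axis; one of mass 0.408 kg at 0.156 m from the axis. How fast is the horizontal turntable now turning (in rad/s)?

No external torque acts about the axis; L_before = L_after.
I_p = (2.67)(0.505)² = 0.6809 kg·m².
Added inertia Σmr² = (0.0716)(0.323)² + (0.408)(0.156)² = 0.01740 kg·m²; I_f = 0.6809 + 0.01740 = 0.6983 kg·m².
ω_f = I_p ω_i / I_f = (0.6809)(1.24) / 0.6983 = 1.209 rad/s.

ω_f ≈ 1.21 rad/s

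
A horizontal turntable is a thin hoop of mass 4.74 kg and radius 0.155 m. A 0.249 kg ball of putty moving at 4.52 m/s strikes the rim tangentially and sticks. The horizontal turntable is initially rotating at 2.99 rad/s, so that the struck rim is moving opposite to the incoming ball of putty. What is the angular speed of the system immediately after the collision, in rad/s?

About the axle the impulsive forces during the collision are internal, so angular momentum about that axis is conserved.
I_p = (4.74)(0.155)² = 0.1139 kg·m². Taking the sense of the ball of putty's angular momentum as positive, L_{ball} = m v R = (0.249)(4.52)(0.155) = 0.1744 kg·m²/s.
L_i = −I_p ω_p + m v R = −(0.1139)(2.99) + 0.1744 = -0.1660 kg·m²/s.
After sticking, I_f = I_p + m R² = 0.1139 + (0.249)(0.155)² = 0.1199 kg·m².
ω_f = L_i / I_f = -0.1660 / 0.1199 = -1.385 rad/s.

|ω_f| ≈ 1.39 rad/s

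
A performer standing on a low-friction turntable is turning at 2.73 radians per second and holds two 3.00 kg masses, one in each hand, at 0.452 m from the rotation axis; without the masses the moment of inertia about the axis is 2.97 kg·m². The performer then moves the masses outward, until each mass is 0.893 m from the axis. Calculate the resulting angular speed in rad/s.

With no external torque about the axis, L is conserved: I₁ω₁ = I₂ω₂.
I₁ = 2.97 + 2(3.00)(0.452)² = 4.196 kg·m²; I₂ = 2.97 + 2(3.00)(0.893)² = 7.755 kg·m².
ω₂ = I₁ω₁ / I₂ = (4.196)(2.73 rad/s) / (7.755) = 1.477 rad/s.

ω₂ ≈ 1.48 rad/s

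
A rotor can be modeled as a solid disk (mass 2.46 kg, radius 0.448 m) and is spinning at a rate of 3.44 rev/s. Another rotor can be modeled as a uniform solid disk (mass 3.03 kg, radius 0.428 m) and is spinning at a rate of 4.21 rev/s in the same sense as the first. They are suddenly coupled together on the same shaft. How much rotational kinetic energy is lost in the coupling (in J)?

ΔKE lost ≈ 1.53 J

No external torque acts about the common axis, so total angular momentum is conserved.
Moments of inertia: I_A = ½(2.46)(0.448)² = 0.2469 kg·m²; I_B = ½(3.03)(0.428)² = 0.2775 kg·m².
Taking A's sense as positive: L = (0.2469)(3.44) + (0.2775)(4.21) = 2.018 kg·m²·rev/s.
Combined I = 0.2469 + 0.2775 = 0.5244 kg·m².
ω_f = L / I = 2.018 / 0.5244 = 3.848 rev/s.
KE_i = ½ΣIω² = 154.8 J; KE_f = ½(0.5244)(24.17)² = 153.2 J.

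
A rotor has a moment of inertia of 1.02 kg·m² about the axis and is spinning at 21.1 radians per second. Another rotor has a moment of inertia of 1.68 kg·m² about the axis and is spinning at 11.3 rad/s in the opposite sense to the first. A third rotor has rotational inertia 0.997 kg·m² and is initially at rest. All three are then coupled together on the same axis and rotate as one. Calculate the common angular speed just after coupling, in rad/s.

|ω_f| ≈ 0.687 rad/s

No external torque acts about the common axis, so total angular momentum is conserved.
Taking A's sense as positive: L = (1.020)(21.1) − (1.680)(11.3) = 2.538 kg·m²·rad/s.
Combined I = 1.020 + 1.680 + 0.9970 = 3.697 kg·m².
ω_f = L / I = 2.538 / 3.697 = 0.6865 rad/s.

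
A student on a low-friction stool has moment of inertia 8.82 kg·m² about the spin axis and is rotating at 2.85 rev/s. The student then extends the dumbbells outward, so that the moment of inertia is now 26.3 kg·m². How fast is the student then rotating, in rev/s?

No external torque acts about the spin axis, so angular momentum is conserved.
ω₂ = I₁ω₁ / I₂ = (8.820)(2.85 rev/s) / (26.30) = 0.9558 rev/s.

ω₂ ≈ 0.956 rev/s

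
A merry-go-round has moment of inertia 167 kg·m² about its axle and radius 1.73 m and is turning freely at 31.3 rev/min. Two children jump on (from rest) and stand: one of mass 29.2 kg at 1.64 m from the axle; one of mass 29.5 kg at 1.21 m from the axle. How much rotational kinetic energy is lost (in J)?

No external torque acts about the axle; L_before = L_after.
Added inertia Σmr² = (29.2)(1.64)² + (29.5)(1.21)² = 121.7 kg·m²; I_f = 167.0 + 121.7 = 288.7 kg·m².
ω_f = I_p ω_i / I_f = (167.0)(31.3) / 288.7 = 18.10 rpm.
KE_i = ½(167.0)(3.278 rad/s)² = 897.1 J; KE_f = ½(288.7)(1.896)² = 518.9 J.

energy lost ≈ 378 J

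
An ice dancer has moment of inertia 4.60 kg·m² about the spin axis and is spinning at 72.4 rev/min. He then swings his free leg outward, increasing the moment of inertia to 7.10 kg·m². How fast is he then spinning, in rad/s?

Angular momentum about the spin axis is conserved since the torque about it is zero.
ω₂ = I₁ω₁ / I₂ = (4.600)(72.4 rpm) / (7.100) = 46.91 rpm = 4.912 rad/s.

ω₂ ≈ 4.91 rad/s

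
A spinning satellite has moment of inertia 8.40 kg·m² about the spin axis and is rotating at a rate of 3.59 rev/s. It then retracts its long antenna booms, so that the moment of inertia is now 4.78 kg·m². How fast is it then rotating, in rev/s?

With no external torque about the axis, L is conserved: I₁ω₁ = I₂ω₂.
ω₂ = I₁ω₁ / I₂ = (8.400)(3.59 rev/s) / (4.780) = 6.309 rev/s.

ω₂ ≈ 6.31 rev/s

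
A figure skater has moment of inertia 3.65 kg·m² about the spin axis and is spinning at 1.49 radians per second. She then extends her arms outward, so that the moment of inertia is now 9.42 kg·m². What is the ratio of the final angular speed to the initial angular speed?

With no external torque about the axis, L is conserved: I₁ω₁ = I₂ω₂.
ω₂/ω₁ = I₁/I₂ = 3.650 / 9.420 = 0.3875.

ω₂/ω₁ ≈ 0.387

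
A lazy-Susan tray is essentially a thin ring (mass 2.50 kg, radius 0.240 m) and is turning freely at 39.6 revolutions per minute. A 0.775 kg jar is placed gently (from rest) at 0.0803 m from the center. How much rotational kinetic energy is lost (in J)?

No external torque acts about the center; L_before = L_after.
I_p = (2.50)(0.240)² = 0.1440 kg·m².
Added inertia Σmr² = (0.775)(0.0803)² = 0.004997 kg·m²; I_f = 0.1440 + 0.004997 = 0.1490 kg·m².
ω_f = I_p ω_i / I_f = (0.1440)(39.6) / 0.1490 = 38.27 rpm.
KE_i = ½(0.1440)(4.147 rad/s)² = 1.238 J; KE_f = ½(0.1490)(4.008)² = 1.197 J.

energy lost ≈ 0.0415 J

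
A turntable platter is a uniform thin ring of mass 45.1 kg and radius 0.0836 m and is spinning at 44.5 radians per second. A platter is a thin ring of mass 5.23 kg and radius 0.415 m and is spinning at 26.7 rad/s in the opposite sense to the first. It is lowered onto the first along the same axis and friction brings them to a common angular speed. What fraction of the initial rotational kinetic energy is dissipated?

No external torque acts about the common axis, so total angular momentum is conserved.
Moments of inertia: I_A = (45.1)(0.0836)² = 0.3152 kg·m²; I_B = (5.23)(0.415)² = 0.9007 kg·m².
Taking A's sense as positive: L = (0.3152)(44.5) − (0.9007)(26.7) = -10.02 kg·m²·rad/s.
Combined I = 0.3152 + 0.9007 = 1.216 kg·m².
ω_f = L / I = -10.02 / 1.216 = -8.243 rad/s.
KE_i = ½ΣIω² = 633.2 J; KE_f = ½(1.216)(8.243)² = 41.31 J.
Fraction dissipated = (KE_i − KE_f)/KE_i = 0.9348.

fraction ≈ 0.935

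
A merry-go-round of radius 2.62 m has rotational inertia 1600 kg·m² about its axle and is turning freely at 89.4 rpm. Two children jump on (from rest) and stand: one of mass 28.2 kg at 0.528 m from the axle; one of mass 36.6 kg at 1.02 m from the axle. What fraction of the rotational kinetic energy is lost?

fraction ≈ 0.0279

The added mass arrives with no angular momentum about the axle, and any external torque about the axle is negligible, so the system's angular momentum is conserved.
Added inertia Σmr² = (28.2)(0.528)² + (36.6)(1.02)² = 45.94 kg·m²; I_f = 1600 + 45.94 = 1646 kg·m².
ω_f = I_p ω_i / I_f = (1600)(89.4) / 1646 = 86.90 rpm.
KE_i = ½(1600)(9.362 rad/s)² = 70120 J; KE_f = ½(1646)(9.101)² = 68160 J.
Fraction lost = 0.02791.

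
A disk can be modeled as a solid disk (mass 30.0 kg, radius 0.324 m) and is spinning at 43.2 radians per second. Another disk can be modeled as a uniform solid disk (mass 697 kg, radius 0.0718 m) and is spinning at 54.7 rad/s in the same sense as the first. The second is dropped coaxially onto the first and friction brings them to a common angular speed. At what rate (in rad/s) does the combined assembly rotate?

The coupling torques are internal; angular momentum about the shared axis is conserved.
Moments of inertia: I_A = ½(30.0)(0.324)² = 1.575 kg·m²; I_B = ½(697)(0.0718)² = 1.797 kg·m².
Taking A's sense as positive: L = (1.575)(43.2) + (1.797)(54.7) = 166.3 kg·m²·rad/s.
Combined I = 1.575 + 1.797 = 3.371 kg·m².
ω_f = L / I = 166.3 / 3.371 = 49.33 rad/s.

|ω_f| ≈ 49.3 rad/s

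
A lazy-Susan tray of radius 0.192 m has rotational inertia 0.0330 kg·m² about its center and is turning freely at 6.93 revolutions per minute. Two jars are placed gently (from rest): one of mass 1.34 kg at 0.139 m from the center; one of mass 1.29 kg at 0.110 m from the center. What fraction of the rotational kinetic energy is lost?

fraction ≈ 0.557

No external torque acts about the center; L_before = L_after.
Added inertia Σmr² = (1.34)(0.139)² + (1.29)(0.110)² = 0.04150 kg·m²; I_f = 0.03300 + 0.04150 = 0.07450 kg·m².
ω_f = I_p ω_i / I_f = (0.03300)(6.93) / 0.07450 = 3.070 rpm.
KE_i = ½(0.03300)(0.7257 rad/s)² = 0.008690 J; KE_f = ½(0.07450)(0.3215)² = 0.003849 J.
Fraction lost = 0.5570.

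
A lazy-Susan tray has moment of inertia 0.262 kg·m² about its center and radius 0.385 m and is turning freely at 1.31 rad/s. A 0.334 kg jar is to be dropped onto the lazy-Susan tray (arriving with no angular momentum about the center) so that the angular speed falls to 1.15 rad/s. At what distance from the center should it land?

r ≈ 0.330 m

No external torque acts about the center; L_before = L_after.
I_p ω_i = (I_p + m r²) ω_f ⇒ m r² = I_p(ω_i/ω_f − 1) = 0.2620(1.31/1.15 − 1) = 0.03645 kg·m².
r = √(0.03645/0.334) = 0.3304 m.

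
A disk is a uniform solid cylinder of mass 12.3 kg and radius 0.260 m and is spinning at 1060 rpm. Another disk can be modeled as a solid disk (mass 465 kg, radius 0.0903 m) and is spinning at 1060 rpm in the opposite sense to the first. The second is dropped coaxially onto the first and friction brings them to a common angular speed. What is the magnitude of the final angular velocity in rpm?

|ω_f| ≈ 679 rpm

The coupling torques are internal; angular momentum about the shared axis is conserved.
Moments of inertia: I_A = ½(12.3)(0.260)² = 0.4157 kg·m²; I_B = ½(465)(0.0903)² = 1.896 kg·m².
Taking A's sense as positive: L = (0.4157)(1060) − (1.896)(1060) = -1569 kg·m²·rpm.
Combined I = 0.4157 + 1.896 = 2.312 kg·m².
ω_f = L / I = -1569 / 2.312 = -678.7 rpm.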